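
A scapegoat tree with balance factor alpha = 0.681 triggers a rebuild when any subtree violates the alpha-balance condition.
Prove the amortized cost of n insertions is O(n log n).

Define potential Phi = c * sum of |size(left(v)) - size(right(v))| over all nodes. An insertion at depth d costs O(d) = O(log n) and increases Phi by O(log n). When a rebuild of subtree of size s occurs, it costs O(s) but reduces Phi by Omega(s). With alpha = 0.681, between rebuilds Omega(s) insertions must occur. Amortized cost per insertion: O(log n).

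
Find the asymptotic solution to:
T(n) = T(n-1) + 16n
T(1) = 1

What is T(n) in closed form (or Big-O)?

Unrolling: T(n) = 1 + 16*(2 + 3 + ... + n) = 1 + 16*(n(n+1)/2 - 1) = O(n^2).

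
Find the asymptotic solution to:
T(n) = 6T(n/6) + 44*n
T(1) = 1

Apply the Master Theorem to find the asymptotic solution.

a=6, b=6, f(n)=44*n. log_6(6) = 1. Case 2: T(n) = O(n log n).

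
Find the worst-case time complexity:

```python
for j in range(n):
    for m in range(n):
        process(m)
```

Time complexity: O(n^2).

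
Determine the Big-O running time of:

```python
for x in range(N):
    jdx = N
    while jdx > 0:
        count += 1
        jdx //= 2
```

Time complexity: O(n log n).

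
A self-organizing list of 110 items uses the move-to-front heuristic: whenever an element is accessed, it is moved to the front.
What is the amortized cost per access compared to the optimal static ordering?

With potential Phi = number of inversions between the MTF list and the optimal static list (at most C(110,2)), each access has amortized cost at most 2 * (cost under optimal static ordering). This is the move-to-front 2-competitiveness result.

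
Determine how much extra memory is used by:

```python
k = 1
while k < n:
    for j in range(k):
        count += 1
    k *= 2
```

Space complexity: O(1).
Only a constant amount of auxiliary storage is used; nothing grows with n.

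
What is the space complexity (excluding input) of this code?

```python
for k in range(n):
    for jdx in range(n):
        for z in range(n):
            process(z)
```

Space complexity: O(1).
Only a constant amount of auxiliary storage is used; nothing grows with n.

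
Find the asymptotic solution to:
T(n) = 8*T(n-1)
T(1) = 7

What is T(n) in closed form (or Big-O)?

Each step multiplies by 8. T(n) = T(1)*8^(n-1) = 7*8^(n-1).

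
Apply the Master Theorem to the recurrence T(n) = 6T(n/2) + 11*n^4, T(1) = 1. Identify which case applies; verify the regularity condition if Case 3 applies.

a=6, b=2, f(n)=11*n^4.
log_2(6) = 2.585 < 4.
f(n) = Omega(n^(2.585+epsilon)) for some epsilon > 0, so Case 3 is the candidate.
Regularity: a*f(n/b) = 6*11*(n/2)^4 = (6/16)*11*n^4 <= c*f(n) with c = 6/16 < 1. Satisfied.
Case 3: T(n) = Theta(n^4).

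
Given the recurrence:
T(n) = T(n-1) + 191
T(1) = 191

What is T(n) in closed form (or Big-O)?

Unrolling: T(n) = T(n-1) + 191 = T(n-2) + 2*191 = ... = T(1) + (n-1)*191 = 191 + (n-1)*191 = 191n.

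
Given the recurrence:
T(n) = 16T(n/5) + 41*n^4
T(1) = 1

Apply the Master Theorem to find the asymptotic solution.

a=16, b=5, f(n)=41*n^4. log_5(16) = 1.723 < 4. Case 3: T(n) = O(n^4).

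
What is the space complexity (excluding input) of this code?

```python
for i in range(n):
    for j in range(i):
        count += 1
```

Space complexity: O(1).
Only a constant amount of auxiliary storage is used; nothing grows with n.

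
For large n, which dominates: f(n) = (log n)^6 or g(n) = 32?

f(n) = (log n)^6 grows faster: any unbounded function dominates a constant.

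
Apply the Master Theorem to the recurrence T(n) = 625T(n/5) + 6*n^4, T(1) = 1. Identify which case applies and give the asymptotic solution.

a=625, b=5, f(n)=6*n^4.
log_5(625) = 4, so n^(log_b(a)) = n^4.
f(n) = Theta(n^4), so Case 2 applies.
T(n) = Theta(n^4 log n).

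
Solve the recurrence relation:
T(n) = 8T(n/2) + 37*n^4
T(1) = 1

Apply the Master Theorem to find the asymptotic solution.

a=8, b=2, f(n)=37*n^4. log_2(8) = 3 < 4. Case 3: T(n) = O(n^4).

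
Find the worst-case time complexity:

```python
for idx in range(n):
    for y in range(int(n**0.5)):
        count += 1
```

Time complexity: O(n * sqrt(n)).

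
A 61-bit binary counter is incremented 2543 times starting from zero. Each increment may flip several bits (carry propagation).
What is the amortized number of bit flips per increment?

Bit i flips on every 2^i-th increment, so over 2543 increments bit i flips floor(2543/2^i) times. Summing over i: total flips < 2 * 2543. Amortized: < 2 = O(1) per increment.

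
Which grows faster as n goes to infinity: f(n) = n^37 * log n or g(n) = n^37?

f(n) = n^37 * log n grows faster: extra log n factor -> infinity.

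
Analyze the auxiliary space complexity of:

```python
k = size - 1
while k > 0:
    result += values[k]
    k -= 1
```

Space complexity: O(1).
Only a constant amount of auxiliary storage is used; nothing grows with n.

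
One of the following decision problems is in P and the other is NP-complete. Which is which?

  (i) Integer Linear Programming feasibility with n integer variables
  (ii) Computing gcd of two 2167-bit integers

(i) is NP-complete: ILP feasibility is NP-complete (LP relaxation is in P).
(ii) is P: the Euclidean algorithm runs in polynomial time in the bit-length.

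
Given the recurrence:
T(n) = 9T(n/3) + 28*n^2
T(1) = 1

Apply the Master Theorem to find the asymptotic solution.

a=9, b=3, f(n)=28*n^2. log_3(9) = 2. Case 2: T(n) = O(n^2 log n).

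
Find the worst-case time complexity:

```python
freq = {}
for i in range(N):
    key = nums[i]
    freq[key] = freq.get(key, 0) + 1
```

Time complexity: O(n).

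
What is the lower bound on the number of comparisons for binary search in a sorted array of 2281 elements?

With 2281 possible positions, we need at least ceil(log_2(2281)) = 12 comparisons. Each comparison splits the remaining candidates by at most half.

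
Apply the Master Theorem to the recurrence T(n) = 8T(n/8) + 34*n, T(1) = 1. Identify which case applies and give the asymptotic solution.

a=8, b=8, f(n)=34*n.
log_8(8) = 1, so n^(log_b(a)) = n.
f(n) = Theta(n), so Case 2 applies.
T(n) = Theta(n log n).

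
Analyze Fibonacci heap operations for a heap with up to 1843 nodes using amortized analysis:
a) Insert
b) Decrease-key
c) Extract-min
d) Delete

Fibonacci heaps use lazy consolidation. Potential function Phi = t + 2m (t = number of trees, m = marked nodes).
- Insert: O(1) actual, Delta Phi = +1 (one new tree) => O(1) amortized.
- Decrease-key: with c cascading cuts, actual cost is O(c); Delta Phi <= c - 2(c-1) + 2 = 4 - c (c new trees; >= c-1 marks cleared; <= 1 new mark). Amortized O(c) + (4 - c) = O(1).
- Extract-min: O(D(n) + t) actual; consolidation drops t to <= D(n)+1, so Delta Phi pays for the t term. D(n) = O(log n) for n = 1843 => O(log n) amortized.
- Delete: decrease-key to -inf then extract-min = O(log n).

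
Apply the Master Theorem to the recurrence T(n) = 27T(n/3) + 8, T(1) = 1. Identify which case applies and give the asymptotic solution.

a=27, b=3, f(n)=8.
log_3(27) = 3 > 0.
Since f(n) = O(n^0) is polynomially smaller than n^3, Case 1 applies.
T(n) = Theta(n^3).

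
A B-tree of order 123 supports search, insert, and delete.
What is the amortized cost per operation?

B-tree of order 123 has height O(log_123 n). Each operation traverses the tree height. Splits during insert and merges during delete are O(1) each and occur at most once per level. Total cost per operation: O(log_123 n).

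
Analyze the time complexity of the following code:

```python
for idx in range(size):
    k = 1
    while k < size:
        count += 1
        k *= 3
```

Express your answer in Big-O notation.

Time complexity: O(n log n).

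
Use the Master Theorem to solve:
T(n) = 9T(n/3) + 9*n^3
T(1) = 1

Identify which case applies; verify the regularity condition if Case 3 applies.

a=9, b=3, f(n)=9*n^3.
log_3(9) = 2 < 3.
f(n) = Omega(n^(2+epsilon)) for some epsilon > 0, so Case 3 is the candidate.
Regularity: a*f(n/b) = 9*9*(n/3)^3 = (9/27)*9*n^3 <= c*f(n) with c = 9/27 < 1. Satisfied.
Case 3: T(n) = Theta(n^3).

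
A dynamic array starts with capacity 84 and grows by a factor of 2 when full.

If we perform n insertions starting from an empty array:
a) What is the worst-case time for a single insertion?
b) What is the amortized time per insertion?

(a) Worst-case single insertion: O(n) -- when the array is full at capacity c, the resize copies all c elements, and c can be Theta(n).
(b) Resizes happen at sizes 84, 168, 336, ... Total copy cost for n insertions: 84 + 168 + ... = O(n) (geometric series with ratio 1/2). Amortized cost per insertion: O(n)/n = O(1).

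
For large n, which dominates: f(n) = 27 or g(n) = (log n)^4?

g(n) = (log n)^4 grows faster: any unbounded function dominates a constant.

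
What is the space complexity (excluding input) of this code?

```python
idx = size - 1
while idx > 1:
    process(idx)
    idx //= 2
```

Space complexity: O(1).
Only a constant amount of auxiliary storage is used; nothing grows with n.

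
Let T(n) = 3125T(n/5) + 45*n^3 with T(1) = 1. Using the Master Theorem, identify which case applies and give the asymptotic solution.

a=3125, b=5, f(n)=45*n^3.
log_5(3125) = 5 > 3.
Since f(n) = O(n^3) is polynomially smaller than n^5, Case 1 applies.
T(n) = Theta(n^5).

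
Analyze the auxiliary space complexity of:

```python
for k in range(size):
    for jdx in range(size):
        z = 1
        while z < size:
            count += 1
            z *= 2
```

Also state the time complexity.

Space complexity: O(1).
Only a constant amount of auxiliary storage is used; nothing grows with n.
Time complexity: O(n^2 log n).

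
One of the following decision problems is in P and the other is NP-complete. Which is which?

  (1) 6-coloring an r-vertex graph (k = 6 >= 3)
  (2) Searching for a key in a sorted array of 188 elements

(1) is NP-complete: graph k-coloring for k>=3 is NP-complete by reduction from 3-SAT.
(2) is P: binary search runs in O(log n).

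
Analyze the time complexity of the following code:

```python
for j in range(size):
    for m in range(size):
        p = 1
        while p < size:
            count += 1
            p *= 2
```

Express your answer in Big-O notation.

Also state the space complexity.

Time complexity: O(n^2 log n).
Space complexity: O(1).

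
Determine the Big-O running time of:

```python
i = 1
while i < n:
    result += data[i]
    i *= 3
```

Time complexity: O(log n).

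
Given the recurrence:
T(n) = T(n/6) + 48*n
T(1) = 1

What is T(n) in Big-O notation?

Geometric series: 48*n*(1 + 1/6 + 1/6^2 + ...) = O(n). T(n) = O(n).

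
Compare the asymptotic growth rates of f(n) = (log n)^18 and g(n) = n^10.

g(n) = n^10 grows faster: any positive polynomial dominates any polylog.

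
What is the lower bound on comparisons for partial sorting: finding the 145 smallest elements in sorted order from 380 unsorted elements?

Finding 145 smallest of 380 in sorted order: Omega(380) to identify the 145 smallest, plus Omega(145 log 145) to sort them. Total: Omega(n + k log k).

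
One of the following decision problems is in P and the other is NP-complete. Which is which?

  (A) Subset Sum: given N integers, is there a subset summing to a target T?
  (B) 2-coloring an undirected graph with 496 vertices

(A) is NP-complete: one of Karp's 21 NP-complete problems.
(B) is P: 2-coloring is bipartiteness testing via BFS, O(V+E).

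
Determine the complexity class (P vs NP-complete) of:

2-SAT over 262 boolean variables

This problem is in P: 2-SAT is solvable in linear time via implication-graph SCCs.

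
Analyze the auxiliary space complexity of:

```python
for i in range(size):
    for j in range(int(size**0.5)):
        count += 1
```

Space complexity: O(1).
Only a constant amount of auxiliary storage is used; nothing grows with n.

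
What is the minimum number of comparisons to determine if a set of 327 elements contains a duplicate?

Determining if 327 elements are all distinct requires Omega(n log n) comparisons in the comparison model. This follows from the element distinctness lower bound.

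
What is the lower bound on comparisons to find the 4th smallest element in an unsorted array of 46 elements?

Finding the 4th smallest of 46 elements requires Omega(n) comparisons. Every element must participate in at least one comparison; otherwise it could be the 4th smallest.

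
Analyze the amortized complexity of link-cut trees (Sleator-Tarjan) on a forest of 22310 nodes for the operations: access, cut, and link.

Link-cut trees represent the forest using splay trees over preferred paths. With potential Phi = sum over nodes of log(size of virtual subtree), each access on 22310 nodes is O(log 22310) = O(log n) amortized by the splay-tree access lemma. Cut and link are O(1) plus one access.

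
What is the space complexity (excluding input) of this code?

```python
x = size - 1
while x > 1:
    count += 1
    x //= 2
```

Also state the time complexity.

Space complexity: O(1).
Only a constant amount of auxiliary storage is used; nothing grows with n.
Time complexity: O(log n).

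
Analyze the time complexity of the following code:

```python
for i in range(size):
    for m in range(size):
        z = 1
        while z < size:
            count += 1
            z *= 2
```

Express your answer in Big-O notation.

Time complexity: O(n^2 log n).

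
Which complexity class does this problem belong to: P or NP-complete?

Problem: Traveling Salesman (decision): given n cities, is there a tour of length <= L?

This problem is NP-complete: reduces from Hamiltonian Cycle.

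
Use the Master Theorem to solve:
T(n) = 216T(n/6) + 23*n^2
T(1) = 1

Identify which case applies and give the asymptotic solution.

a=216, b=6, f(n)=23*n^2.
log_6(216) = 3 > 2.
Since f(n) = O(n^2) is polynomially smaller than n^3, Case 1 applies.
T(n) = Theta(n^3).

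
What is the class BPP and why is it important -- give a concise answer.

BPP (Bounded-error Probabilistic Polynomial time) is the class of problems solvable by a randomized algorithm in polynomial time with error probability at most 1/3. BPP contains P and is contained in PSPACE. It is widely conjectured that P = BPP, meaning randomness does not help for decision problems.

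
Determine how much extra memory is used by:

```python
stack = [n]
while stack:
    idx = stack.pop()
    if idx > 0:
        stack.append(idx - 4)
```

Space complexity: O(1).
Only a constant amount of auxiliary storage is used; nothing grows with n.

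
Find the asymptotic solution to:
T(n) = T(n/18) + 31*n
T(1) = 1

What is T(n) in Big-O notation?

Geometric series: 31*n*(1 + 1/18 + 1/18^2 + ...) = O(n). T(n) = O(n).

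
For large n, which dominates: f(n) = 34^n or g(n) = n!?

g(n) = n! grows faster: n!/34^n -> infinity by Stirling.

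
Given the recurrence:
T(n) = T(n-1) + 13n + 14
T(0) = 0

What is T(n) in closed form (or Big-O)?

Dominant term in sum is 13*sum(i, i=1..n) = 13*n*(n+1)/2 = O(n^2).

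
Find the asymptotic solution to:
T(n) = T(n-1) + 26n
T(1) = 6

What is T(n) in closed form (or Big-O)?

Unrolling: T(n) = 6 + 26*(2 + 3 + ... + n) = 6 + 26*(n(n+1)/2 - 1) = O(n^2).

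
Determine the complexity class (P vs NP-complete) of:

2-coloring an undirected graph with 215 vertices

This problem is in P: 2-coloring is bipartiteness testing via BFS, O(V+E).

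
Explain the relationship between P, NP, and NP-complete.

P: solvable in polynomial time. NP: verifiable in polynomial time. NP-complete: in NP and at least as hard as every problem in NP (via polynomial reduction). P is a subset of NP. If any NP-complete problem is in P, then P = NP.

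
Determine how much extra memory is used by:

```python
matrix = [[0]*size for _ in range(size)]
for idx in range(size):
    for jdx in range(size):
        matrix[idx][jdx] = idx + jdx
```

Space complexity: O(n^2).
A 2D structure of size n x n is allocated.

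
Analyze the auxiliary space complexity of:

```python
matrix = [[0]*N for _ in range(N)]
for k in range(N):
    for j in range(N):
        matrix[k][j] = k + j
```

Space complexity: O(n^2).
A 2D structure of size n x n is allocated.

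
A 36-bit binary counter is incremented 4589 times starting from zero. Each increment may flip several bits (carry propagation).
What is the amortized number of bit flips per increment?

Bit i flips on every 2^i-th increment, so over 4589 increments bit i flips floor(4589/2^i) times. Summing over i: total flips < 2 * 4589. Amortized: < 2 = O(1) per increment.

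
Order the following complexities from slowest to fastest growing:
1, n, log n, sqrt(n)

Ordered by growth rate: 1 < log n < sqrt(n) < n.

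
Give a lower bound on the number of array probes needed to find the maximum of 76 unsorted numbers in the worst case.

Adversary: any unprobed cell could hold a value larger than everything seen so far. If fewer than 76 cells are probed, the adversary places the max in an unprobed cell. So all 76 cells must be examined; together with 76-1 comparisons this is tight.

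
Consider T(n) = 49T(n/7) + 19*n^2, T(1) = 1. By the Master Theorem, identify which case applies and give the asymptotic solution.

a=49, b=7, f(n)=19*n^2.
log_7(49) = 2, so n^(log_b(a)) = n^2.
f(n) = Theta(n^2), so Case 2 applies.
T(n) = Theta(n^2 log n).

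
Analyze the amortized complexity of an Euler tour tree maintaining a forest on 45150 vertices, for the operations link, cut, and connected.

An Euler tour tree stores each tree's Euler tour as a balanced BST keyed by tour position. On 45150 vertices: link concatenates two tours via O(1) splits/joins of size <= 2*45150 (O(log n)); cut splits the tour at the two occurrences of the edge (O(log n)); connected compares BST roots (O(log n) to find the root). All O(log n) amortized.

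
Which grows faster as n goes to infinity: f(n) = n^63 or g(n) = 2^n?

g(n) = 2^n grows faster: any exponential with base > 1 dominates every polynomial.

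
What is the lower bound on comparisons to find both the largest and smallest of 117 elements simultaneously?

Pair elements first (floor(117/2) comparisons), then find max among winners and min among losers. Total: ceil(3*117/2) - 2 = 174 comparisons.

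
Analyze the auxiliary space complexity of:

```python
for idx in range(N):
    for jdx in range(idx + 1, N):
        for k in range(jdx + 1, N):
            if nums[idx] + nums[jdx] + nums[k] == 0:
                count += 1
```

Space complexity: O(1).
Only a constant amount of auxiliary storage is used; nothing grows with n.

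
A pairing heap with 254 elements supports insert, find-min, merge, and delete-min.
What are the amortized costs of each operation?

Pairing heaps are self-adjusting heap-ordered trees. Insert and merge link two roots: O(1). Find-min reads the root: O(1). Delete-min removes the root, then pairs children in two passes; amortized cost is O(log 254) = O(log n).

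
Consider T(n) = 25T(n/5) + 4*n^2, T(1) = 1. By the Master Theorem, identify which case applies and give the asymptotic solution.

a=25, b=5, f(n)=4*n^2.
log_5(25) = 2, so n^(log_b(a)) = n^2.
f(n) = Theta(n^2), so Case 2 applies.
T(n) = Theta(n^2 log n).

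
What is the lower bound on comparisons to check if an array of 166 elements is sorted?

To verify 166 elements are sorted, we must compare each consecutive pair. Skipping any pair allows an adversary to swap them. Therefore 165 comparisons are necessary and sufficient.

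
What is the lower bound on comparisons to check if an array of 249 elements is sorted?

To verify 249 elements are sorted, we must compare each consecutive pair. Skipping any pair allows an adversary to swap them. Therefore 248 comparisons are necessary and sufficient.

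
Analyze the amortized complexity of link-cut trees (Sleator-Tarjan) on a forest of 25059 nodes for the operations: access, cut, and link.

Link-cut trees represent the forest using splay trees over preferred paths. With potential Phi = sum over nodes of log(size of virtual subtree), each access on 25059 nodes is O(log 25059) = O(log n) amortized by the splay-tree access lemma. Cut and link are O(1) plus one access.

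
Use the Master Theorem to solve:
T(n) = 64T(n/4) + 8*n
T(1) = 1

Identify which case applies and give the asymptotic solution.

a=64, b=4, f(n)=8*n.
log_4(64) = 3 > 1.
Since f(n) = O(n^1) is polynomially smaller than n^3, Case 1 applies.
T(n) = Theta(n^3).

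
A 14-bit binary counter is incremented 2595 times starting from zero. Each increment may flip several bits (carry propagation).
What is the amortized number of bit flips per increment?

Bit i flips on every 2^i-th increment, so over 2595 increments bit i flips floor(2595/2^i) times. Summing over i: total flips < 2 * 2595. Amortized: < 2 = O(1) per increment.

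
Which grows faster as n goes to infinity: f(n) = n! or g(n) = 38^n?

f(n) = n! grows faster: n!/38^n -> infinity by Stirling.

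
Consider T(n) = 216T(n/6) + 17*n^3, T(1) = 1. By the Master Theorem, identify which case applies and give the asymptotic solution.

a=216, b=6, f(n)=17*n^3.
log_6(216) = 3, so n^(log_b(a)) = n^3.
f(n) = Theta(n^3), so Case 2 applies.
T(n) = Theta(n^3 log n).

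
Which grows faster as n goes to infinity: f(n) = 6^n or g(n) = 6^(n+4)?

f(n) = 6^n and g(n) = 6^(n+4) are Theta of each other: 6^(n+4) = 6^4 * 6^n = Theta(6^n).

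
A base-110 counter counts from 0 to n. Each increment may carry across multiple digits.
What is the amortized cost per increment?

Digit at position i changes every 110^i increments. Total digit changes over n increments: n * 110/(110-1) = O(n). Amortized: O(1).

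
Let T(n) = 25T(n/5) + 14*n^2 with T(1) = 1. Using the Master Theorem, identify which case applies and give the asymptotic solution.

a=25, b=5, f(n)=14*n^2.
log_5(25) = 2, so n^(log_b(a)) = n^2.
f(n) = Theta(n^2), so Case 2 applies.
T(n) = Theta(n^2 log n).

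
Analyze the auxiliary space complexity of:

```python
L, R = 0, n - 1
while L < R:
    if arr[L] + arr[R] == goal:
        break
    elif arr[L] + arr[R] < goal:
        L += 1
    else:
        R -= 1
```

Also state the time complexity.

Space complexity: O(1).
Only a constant amount of auxiliary storage is used; nothing grows with n.
Time complexity: O(n).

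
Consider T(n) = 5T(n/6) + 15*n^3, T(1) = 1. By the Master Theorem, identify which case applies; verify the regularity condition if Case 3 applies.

a=5, b=6, f(n)=15*n^3.
log_6(5) = 0.8982 < 3.
f(n) = Omega(n^(0.8982+epsilon)) for some epsilon > 0, so Case 3 is the candidate.
Regularity: a*f(n/b) = 5*15*(n/6)^3 = (5/216)*15*n^3 <= c*f(n) with c = 5/216 < 1. Satisfied.
Case 3: T(n) = Theta(n^3).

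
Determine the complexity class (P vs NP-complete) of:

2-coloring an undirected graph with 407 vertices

This problem is in P: 2-coloring is bipartiteness testing via BFS, O(V+E).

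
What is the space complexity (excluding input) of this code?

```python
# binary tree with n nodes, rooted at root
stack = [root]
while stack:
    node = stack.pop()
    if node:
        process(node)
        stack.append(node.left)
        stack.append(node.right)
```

Space complexity: O(n).
Auxiliary storage grows linearly with the input size n in the worst case.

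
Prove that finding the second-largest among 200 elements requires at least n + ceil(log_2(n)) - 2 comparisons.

Lower bound (adversary): identifying the maximum requires 200-1 comparisons (each eliminates one candidate). Assign weight 1 to each element; on each comparison the adversary lets the heavier side win and gives it the loser's weight. The max ends with weight 200, but each comparison it wins at most doubles its weight, so the max must win >= ceil(log_2(200)) = 8 comparisons. The second-largest is one of those 8 direct losers to the max, and identifying which one is largest needs >= 8-1 further comparisons. Total >= 200-1 + 8-1 = 206.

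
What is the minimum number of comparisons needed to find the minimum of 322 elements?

Finding the minimum requires 321 comparisons, identical reasoning to finding the maximum. Each comparison eliminates one candidate.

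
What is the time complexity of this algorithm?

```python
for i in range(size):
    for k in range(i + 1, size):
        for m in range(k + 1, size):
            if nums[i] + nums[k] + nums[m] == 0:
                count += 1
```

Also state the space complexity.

Time complexity: O(n^3).
Space complexity: O(1).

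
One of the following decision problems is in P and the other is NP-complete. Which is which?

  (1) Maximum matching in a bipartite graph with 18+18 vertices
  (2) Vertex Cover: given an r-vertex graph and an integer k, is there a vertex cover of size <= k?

(1) is P: Hopcroft-Karp runs in O(E sqrt(V)).
(2) is NP-complete: one of Karp's 21 NP-complete problems (with k part of the input; for any fixed constant k it is in P).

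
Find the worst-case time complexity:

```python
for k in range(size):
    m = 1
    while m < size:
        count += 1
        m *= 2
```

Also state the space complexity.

Time complexity: O(n log n).
Space complexity: O(1).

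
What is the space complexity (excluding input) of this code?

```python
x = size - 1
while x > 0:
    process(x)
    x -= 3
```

Space complexity: O(1).
Only a constant amount of auxiliary storage is used; nothing grows with n.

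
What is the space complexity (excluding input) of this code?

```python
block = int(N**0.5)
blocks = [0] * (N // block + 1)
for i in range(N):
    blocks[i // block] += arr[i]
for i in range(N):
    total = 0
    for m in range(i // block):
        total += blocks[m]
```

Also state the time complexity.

Space complexity: O(sqrt(n)).
Storage scales with sqrt(n).
Time complexity: O(n * sqrt(n)).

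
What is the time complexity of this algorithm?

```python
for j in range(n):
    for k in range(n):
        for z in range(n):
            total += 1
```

Time complexity: O(n^3).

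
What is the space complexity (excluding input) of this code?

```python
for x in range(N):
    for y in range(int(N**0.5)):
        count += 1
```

Space complexity: O(1).
Only a constant amount of auxiliary storage is used; nothing grows with n.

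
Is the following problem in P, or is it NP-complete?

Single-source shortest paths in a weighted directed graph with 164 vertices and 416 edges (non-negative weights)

This problem is in P: Dijkstra's algorithm runs in O((V+E) log V).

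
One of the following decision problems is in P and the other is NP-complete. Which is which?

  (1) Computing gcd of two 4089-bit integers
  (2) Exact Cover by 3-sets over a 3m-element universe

(1) is P: the Euclidean algorithm runs in polynomial time in the bit-length.
(2) is NP-complete: one of Karp's 21 NP-complete problems.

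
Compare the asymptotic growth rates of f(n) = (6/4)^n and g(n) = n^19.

f(n) = (6/4)^n grows faster: (6/4)^n is exponential with base 6/4 > 1, dominating every polynomial.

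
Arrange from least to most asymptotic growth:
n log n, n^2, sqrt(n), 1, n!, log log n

Ordered by growth rate: 1 < log log n < sqrt(n) < n log n < n^2 < n!.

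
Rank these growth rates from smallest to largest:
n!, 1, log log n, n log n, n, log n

Ordered by growth rate: 1 < log log n < log n < n < n log n < n!.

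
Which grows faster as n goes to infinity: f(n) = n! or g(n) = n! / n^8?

f(n) = n! grows faster: the ratio n!/(n!/n^8) = n^8 -> infinity.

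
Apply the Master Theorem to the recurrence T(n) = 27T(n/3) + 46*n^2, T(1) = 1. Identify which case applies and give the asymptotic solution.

a=27, b=3, f(n)=46*n^2.
log_3(27) = 3 > 2.
Since f(n) = O(n^2) is polynomially smaller than n^3, Case 1 applies.
T(n) = Theta(n^3).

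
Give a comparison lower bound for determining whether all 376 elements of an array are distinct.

In the algebraic decision-tree model, the YES region for element distinctness on 376 elements has 376! connected components (one per ordering). Ben-Or's theorem then gives a lower bound of Omega(log(n!)) = Omega(n log n).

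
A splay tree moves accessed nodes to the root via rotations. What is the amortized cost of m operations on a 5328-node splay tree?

Using a potential function Phi = sum of log(size of subtree) for each node, each splay operation has amortized cost O(log n) where n = 5328. Bad individual operations (O(n)) are offset by decreased potential.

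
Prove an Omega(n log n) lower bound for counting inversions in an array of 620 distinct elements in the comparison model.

Decision-tree argument: at any leaf, the comparisons made (with transitivity) must totally order all 620 elements -- otherwise some pair (i,j) is unordered, and an adversary can present two inputs agreeing on every comparison made but with that pair flipped, changing the inversion count by 1, so the leaf's output is wrong on one of them. Hence the tree has >= 620! leaves and height >= log_2(620!) = Omega(n log n). Modified merge sort achieves O(n log n).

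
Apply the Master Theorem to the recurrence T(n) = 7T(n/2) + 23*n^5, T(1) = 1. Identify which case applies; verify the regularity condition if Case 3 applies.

a=7, b=2, f(n)=23*n^5.
log_2(7) = 2.807 < 5.
f(n) = Omega(n^(2.807+epsilon)) for some epsilon > 0, so Case 3 is the candidate.
Regularity: a*f(n/b) = 7*23*(n/2)^5 = (7/32)*23*n^5 <= c*f(n) with c = 7/32 < 1. Satisfied.
Case 3: T(n) = Theta(n^5).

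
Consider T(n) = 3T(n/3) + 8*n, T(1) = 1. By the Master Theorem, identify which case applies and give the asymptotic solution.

a=3, b=3, f(n)=8*n.
log_3(3) = 1, so n^(log_b(a)) = n.
f(n) = Theta(n), so Case 2 applies.
T(n) = Theta(n log n).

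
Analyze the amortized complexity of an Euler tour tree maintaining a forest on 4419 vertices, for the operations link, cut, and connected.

An Euler tour tree stores each tree's Euler tour as a balanced BST keyed by tour position. On 4419 vertices: link concatenates two tours via O(1) splits/joins of size <= 2*4419 (O(log n)); cut splits the tour at the two occurrences of the edge (O(log n)); connected compares BST roots (O(log n) to find the root). All O(log n) amortized.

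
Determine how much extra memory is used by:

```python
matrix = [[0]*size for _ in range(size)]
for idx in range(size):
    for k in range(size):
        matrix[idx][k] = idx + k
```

Space complexity: O(n^2).
A 2D structure of size n x n is allocated.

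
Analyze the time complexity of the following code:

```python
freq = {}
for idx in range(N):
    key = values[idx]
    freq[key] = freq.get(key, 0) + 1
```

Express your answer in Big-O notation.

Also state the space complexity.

Time complexity: O(n).
Space complexity: O(n).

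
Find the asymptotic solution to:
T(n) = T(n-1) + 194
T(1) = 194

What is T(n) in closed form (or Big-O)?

Unrolling: T(n) = T(n-1) + 194 = T(n-2) + 2*194 = ... = T(1) + (n-1)*194 = 194 + (n-1)*194 = 194n.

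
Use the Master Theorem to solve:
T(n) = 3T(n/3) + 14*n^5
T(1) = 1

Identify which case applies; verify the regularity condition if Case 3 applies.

a=3, b=3, f(n)=14*n^5.
log_3(3) = 1 < 5.
f(n) = Omega(n^(1+epsilon)) for some epsilon > 0, so Case 3 is the candidate.
Regularity: a*f(n/b) = 3*14*(n/3)^5 = (3/243)*14*n^5 <= c*f(n) with c = 3/243 < 1. Satisfied.
Case 3: T(n) = Theta(n^5).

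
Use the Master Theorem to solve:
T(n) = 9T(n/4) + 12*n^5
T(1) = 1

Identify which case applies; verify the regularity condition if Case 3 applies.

a=9, b=4, f(n)=12*n^5.
log_4(9) = 1.585 < 5.
f(n) = Omega(n^(1.585+epsilon)) for some epsilon > 0, so Case 3 is the candidate.
Regularity: a*f(n/b) = 9*12*(n/4)^5 = (9/1024)*12*n^5 <= c*f(n) with c = 9/1024 < 1. Satisfied.
Case 3: T(n) = Theta(n^5).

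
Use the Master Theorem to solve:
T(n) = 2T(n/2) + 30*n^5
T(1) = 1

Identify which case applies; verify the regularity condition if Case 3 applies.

a=2, b=2, f(n)=30*n^5.
log_2(2) = 1 < 5.
f(n) = Omega(n^(1+epsilon)) for some epsilon > 0, so Case 3 is the candidate.
Regularity: a*f(n/b) = 2*30*(n/2)^5 = (2/32)*30*n^5 <= c*f(n) with c = 2/32 < 1. Satisfied.
Case 3: T(n) = Theta(n^5).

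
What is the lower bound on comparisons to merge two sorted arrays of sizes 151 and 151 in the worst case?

Adversary: with |151 - 151| <= 1 the inputs can be fully interleaved so that every adjacent pair in the merged output comes from different arrays. Then each of the 301 adjacent pairs must be directly compared, or the algorithm cannot determine their relative order. Standard merge meets this bound.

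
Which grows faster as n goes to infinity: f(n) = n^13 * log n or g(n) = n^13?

f(n) = n^13 * log n grows faster: extra log n factor -> infinity.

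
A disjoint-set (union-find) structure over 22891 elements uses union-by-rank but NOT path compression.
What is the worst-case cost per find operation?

Union-by-rank alone keeps every tree's height <= log_2(22891) ~= 14.5. Each find traverses from a node to its root, costing O(height) = O(log n). Without path compression this bound is tight.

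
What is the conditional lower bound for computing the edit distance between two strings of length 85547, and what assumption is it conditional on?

Under SETH (the Strong Exponential Time Hypothesis), edit distance on length-85547 strings cannot be computed in O(n^(2-epsilon)) time for any epsilon > 0 (Backurs-Indyk). The reduction is from CNF-SAT via the orthogonal vectors problem.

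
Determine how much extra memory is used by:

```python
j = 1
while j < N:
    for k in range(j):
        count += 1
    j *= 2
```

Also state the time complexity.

Space complexity: O(1).
Only a constant amount of auxiliary storage is used; nothing grows with n.
Time complexity: O(n).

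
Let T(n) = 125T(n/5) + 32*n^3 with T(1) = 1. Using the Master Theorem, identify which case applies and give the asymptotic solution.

a=125, b=5, f(n)=32*n^3.
log_5(125) = 3, so n^(log_b(a)) = n^3.
f(n) = Theta(n^3), so Case 2 applies.
T(n) = Theta(n^3 log n).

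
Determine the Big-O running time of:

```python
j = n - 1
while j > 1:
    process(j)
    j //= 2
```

Time complexity: O(log n).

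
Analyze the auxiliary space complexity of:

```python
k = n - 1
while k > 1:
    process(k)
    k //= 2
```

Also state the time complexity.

Space complexity: O(1).
Only a constant amount of auxiliary storage is used; nothing grows with n.
Time complexity: O(log n).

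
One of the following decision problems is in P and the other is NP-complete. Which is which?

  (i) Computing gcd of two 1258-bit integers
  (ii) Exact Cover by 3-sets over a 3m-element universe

(i) is P: the Euclidean algorithm runs in polynomial time in the bit-length.
(ii) is NP-complete: one of Karp's 21 NP-complete problems.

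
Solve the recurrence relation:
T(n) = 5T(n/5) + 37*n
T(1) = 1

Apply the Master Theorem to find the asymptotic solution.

a=5, b=5, f(n)=37*n. log_5(5) = 1. Case 2: T(n) = O(n log n).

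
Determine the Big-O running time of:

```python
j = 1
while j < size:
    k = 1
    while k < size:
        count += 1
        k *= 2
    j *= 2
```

Time complexity: O(log^2 n).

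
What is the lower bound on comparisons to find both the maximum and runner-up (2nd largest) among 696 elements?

Lower bound: finding the max needs 696-1 comparisons. By an adversary weight-doubling argument, the maximum element must personally win at least ceil(log_2(696)) = 10 comparisons in any correct algorithm. The 2nd largest is among those 10 direct losers, and distinguishing it requires 10-1 more comparisons. Total >= 696-1 + 10-1 = 704. A balanced tournament achieves this bound exactly.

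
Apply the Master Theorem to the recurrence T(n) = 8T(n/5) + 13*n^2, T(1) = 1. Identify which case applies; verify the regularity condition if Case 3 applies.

a=8, b=5, f(n)=13*n^2.
log_5(8) = 1.292 < 2.
f(n) = Omega(n^(1.292+epsilon)) for some epsilon > 0, so Case 3 is the candidate.
Regularity: a*f(n/b) = 8*13*(n/5)^2 = (8/25)*13*n^2 <= c*f(n) with c = 8/25 < 1. Satisfied.
Case 3: T(n) = Theta(n^2).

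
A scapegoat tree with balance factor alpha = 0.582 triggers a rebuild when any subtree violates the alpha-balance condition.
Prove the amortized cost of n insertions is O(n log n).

Define potential Phi = c * sum of |size(left(v)) - size(right(v))| over all nodes. An insertion at depth d costs O(d) = O(log n) and increases Phi by O(log n). When a rebuild of subtree of size s occurs, it costs O(s) but reduces Phi by Omega(s). With alpha = 0.582, between rebuilds Omega(s) insertions must occur. Amortized cost per insertion: O(log n).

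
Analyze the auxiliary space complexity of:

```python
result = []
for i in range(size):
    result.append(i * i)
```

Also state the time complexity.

Space complexity: O(n).
Auxiliary storage grows linearly with the input size n in the worst case.
Time complexity: O(n).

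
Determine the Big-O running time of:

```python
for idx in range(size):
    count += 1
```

Time complexity: O(n).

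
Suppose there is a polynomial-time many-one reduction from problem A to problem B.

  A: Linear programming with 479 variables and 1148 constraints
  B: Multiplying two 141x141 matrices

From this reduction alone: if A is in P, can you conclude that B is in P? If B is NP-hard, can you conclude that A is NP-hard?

A poly-time reduction A <=_p B transfers tractability DOWN (B easy => A easy) and hardness UP (A hard => B hard), not the reverse.
From A in P, the reduction alone does NOT give B in P: any problem in P trivially reduces to SAT, yet SAT is not known to be in P.
From B NP-hard, the reduction alone does NOT give A NP-hard: again, easy problems reduce to hard ones.
(Here in fact A is P and B is P.)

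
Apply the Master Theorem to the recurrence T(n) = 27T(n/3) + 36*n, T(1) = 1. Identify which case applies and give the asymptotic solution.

a=27, b=3, f(n)=36*n.
log_3(27) = 3 > 1.
Since f(n) = O(n^1) is polynomially smaller than n^3, Case 1 applies.
T(n) = Theta(n^3).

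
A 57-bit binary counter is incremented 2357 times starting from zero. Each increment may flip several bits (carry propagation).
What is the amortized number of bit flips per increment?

Bit i flips on every 2^i-th increment, so over 2357 increments bit i flips floor(2357/2^i) times. Summing over i: total flips < 2 * 2357. Amortized: < 2 = O(1) per increment.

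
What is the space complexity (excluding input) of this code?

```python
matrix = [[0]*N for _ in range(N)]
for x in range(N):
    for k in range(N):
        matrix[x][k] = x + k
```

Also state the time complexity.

Space complexity: O(n^2).
A 2D structure of size n x n is allocated.
Time complexity: O(n^2).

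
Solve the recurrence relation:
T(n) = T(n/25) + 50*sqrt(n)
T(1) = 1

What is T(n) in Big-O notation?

Each level contributes sqrt(n/25^k). Geometric series with ratio 1/sqrt(25) < 1 sums to O(sqrt(n)).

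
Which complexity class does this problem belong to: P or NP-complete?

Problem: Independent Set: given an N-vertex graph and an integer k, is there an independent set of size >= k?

This problem is NP-complete: complement of Clique (with k part of the input).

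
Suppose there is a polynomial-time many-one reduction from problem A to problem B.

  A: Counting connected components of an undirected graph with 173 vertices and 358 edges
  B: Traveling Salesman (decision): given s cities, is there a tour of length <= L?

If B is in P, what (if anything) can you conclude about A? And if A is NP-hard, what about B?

A poly-time reduction A <=_p B means any A-instance can be transformed to a B-instance in poly time.
If B is in P: compose the reduction with B's poly-time algorithm to solve A in poly time, so A is in P.
If A is NP-hard: every NP problem reduces to A, which reduces to B; composing reductions, every NP problem reduces to B, so B is NP-hard.
(Here in fact A is P and B is NP-complete.)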